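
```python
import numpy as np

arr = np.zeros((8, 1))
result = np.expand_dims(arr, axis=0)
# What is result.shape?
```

(1, 8, 1)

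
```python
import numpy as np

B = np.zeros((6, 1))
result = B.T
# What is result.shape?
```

(1, 6)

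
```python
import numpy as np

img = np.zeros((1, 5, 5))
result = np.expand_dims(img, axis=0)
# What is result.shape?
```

(1, 1, 5, 5)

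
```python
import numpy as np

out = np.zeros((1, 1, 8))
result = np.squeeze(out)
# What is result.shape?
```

(8,)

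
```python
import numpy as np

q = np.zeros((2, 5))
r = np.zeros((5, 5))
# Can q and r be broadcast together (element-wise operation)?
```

No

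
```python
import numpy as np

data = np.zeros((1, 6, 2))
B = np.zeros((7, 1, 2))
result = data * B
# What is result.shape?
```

(7, 6, 2)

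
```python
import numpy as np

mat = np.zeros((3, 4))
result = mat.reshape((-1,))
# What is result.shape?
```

(12,)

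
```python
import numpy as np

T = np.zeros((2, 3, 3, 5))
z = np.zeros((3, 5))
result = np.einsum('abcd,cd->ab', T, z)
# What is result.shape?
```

(2, 3)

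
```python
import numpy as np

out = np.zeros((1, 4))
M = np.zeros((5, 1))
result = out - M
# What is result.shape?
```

(5, 4)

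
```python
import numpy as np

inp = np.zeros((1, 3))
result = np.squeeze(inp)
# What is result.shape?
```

(3,)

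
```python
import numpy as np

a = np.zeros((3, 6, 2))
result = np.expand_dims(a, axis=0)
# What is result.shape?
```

(1, 3, 6, 2)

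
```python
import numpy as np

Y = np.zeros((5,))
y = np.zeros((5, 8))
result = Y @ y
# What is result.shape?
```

(8,)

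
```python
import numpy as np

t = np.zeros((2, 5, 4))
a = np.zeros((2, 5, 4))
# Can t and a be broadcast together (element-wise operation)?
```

Yes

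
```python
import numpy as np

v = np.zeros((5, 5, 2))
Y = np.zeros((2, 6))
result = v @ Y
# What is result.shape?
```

(5, 5, 6)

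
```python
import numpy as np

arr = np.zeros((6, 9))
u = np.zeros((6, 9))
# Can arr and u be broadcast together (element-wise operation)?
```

Yes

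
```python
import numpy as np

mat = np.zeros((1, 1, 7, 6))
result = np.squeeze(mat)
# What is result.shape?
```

(7, 6)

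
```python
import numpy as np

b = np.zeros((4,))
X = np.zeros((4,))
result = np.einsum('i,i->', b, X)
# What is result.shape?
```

()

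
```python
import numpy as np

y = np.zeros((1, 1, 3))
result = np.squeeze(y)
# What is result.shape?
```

(3,)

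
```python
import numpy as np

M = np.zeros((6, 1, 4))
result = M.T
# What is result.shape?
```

(4, 1, 6)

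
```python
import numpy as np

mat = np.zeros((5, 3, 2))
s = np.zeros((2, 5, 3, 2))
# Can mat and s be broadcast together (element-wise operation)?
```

Yes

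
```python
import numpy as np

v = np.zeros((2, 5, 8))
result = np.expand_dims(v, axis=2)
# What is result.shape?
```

(2, 5, 1, 8)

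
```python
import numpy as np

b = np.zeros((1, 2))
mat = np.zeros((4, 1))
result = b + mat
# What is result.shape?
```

(4, 2)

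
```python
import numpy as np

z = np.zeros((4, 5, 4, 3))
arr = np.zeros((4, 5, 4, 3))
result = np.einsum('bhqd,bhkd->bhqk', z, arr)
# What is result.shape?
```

(4, 5, 4, 4)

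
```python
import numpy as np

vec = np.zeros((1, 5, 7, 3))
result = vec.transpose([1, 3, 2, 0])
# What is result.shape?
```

(5, 3, 7, 1)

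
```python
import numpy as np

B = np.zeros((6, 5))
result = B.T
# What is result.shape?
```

(5, 6)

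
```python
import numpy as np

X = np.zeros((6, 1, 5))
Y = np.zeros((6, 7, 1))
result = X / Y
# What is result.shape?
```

(6, 7, 5)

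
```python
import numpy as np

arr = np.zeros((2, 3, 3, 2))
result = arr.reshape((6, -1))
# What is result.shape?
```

(6, 6)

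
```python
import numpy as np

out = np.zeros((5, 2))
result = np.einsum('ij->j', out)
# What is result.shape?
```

(2,)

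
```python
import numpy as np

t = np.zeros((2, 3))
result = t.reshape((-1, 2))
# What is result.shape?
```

(3, 2)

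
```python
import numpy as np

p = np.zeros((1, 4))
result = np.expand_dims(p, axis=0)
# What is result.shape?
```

(1, 1, 4)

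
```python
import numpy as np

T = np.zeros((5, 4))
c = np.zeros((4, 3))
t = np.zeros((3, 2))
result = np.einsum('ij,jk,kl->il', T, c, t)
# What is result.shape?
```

(5, 2)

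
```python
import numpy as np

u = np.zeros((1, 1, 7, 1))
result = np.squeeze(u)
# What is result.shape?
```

(7,)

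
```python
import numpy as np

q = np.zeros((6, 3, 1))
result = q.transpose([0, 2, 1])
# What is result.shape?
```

(6, 1, 3)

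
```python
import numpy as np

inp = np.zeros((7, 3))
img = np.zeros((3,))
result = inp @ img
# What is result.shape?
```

(7,)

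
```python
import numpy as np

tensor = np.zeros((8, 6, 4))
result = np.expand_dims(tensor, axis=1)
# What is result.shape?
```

(8, 1, 6, 4)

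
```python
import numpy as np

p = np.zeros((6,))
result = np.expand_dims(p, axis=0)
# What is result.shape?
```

(1, 6)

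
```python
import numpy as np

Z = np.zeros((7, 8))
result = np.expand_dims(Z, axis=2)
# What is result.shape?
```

(7, 8, 1)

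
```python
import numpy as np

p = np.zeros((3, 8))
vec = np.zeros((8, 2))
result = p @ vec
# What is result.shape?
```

(3, 2)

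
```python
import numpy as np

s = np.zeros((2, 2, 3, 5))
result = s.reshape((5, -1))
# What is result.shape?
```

(5, 12)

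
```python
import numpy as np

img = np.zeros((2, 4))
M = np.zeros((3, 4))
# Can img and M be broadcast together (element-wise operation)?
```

No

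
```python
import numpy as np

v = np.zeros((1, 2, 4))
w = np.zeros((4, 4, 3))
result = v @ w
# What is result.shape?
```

(4, 2, 3)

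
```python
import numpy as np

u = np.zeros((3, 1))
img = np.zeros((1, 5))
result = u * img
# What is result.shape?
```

(3, 5)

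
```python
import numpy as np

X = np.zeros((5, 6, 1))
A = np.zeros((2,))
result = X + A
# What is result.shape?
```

(5, 6, 2)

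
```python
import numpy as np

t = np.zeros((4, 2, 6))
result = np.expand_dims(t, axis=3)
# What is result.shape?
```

(4, 2, 6, 1)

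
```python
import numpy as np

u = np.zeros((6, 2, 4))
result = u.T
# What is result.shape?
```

(4, 2, 6)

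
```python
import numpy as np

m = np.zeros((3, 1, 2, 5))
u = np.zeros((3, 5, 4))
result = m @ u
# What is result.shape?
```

(3, 3, 2, 4)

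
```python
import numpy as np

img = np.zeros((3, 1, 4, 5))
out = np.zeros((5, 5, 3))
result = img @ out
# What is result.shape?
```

(3, 5, 4, 3)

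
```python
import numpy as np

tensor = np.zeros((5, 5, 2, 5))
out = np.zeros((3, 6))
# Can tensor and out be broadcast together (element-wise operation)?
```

No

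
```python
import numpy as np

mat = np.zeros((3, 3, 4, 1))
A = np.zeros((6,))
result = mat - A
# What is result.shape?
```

(3, 3, 4, 6)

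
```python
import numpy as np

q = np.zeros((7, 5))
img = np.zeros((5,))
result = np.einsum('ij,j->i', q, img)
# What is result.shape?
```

(7,)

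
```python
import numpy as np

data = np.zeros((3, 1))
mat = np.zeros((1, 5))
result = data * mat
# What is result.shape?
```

(3, 5)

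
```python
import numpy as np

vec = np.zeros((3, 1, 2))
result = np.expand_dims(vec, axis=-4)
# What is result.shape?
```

(1, 3, 1, 2)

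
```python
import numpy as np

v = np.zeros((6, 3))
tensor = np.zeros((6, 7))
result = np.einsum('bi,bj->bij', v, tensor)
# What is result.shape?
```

(6, 3, 7)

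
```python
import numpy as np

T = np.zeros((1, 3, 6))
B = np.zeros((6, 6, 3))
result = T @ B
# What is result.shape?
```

(6, 3, 3)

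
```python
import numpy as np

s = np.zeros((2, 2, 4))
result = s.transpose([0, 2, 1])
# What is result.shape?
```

(2, 4, 2)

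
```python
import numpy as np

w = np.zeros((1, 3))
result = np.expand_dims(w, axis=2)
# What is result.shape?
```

(1, 3, 1)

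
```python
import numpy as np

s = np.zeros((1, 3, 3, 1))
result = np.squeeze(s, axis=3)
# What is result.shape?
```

(1, 3, 3)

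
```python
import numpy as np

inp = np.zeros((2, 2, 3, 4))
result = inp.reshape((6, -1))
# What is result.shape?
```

(6, 8)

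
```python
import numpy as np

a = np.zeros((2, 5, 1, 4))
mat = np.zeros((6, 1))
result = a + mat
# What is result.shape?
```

(2, 5, 6, 4)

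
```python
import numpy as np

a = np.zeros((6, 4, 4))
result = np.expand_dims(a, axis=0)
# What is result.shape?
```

(1, 6, 4, 4)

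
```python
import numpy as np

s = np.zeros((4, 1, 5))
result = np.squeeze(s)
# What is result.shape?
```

(4, 5)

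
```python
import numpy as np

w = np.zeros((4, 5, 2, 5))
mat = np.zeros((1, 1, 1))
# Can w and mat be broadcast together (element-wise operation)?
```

Yes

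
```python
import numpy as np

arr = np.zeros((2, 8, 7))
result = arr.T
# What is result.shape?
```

(7, 8, 2)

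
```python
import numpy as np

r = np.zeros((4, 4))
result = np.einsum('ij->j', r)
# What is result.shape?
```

(4,)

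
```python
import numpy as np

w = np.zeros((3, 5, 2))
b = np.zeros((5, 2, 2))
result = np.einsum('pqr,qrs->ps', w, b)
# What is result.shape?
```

(3, 2)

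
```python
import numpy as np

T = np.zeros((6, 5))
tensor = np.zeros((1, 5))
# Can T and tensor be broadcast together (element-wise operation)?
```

Yes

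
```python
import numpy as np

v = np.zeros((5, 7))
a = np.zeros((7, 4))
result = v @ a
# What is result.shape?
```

(5, 4)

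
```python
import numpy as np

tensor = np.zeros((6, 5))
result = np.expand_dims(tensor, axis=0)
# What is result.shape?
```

(1, 6, 5)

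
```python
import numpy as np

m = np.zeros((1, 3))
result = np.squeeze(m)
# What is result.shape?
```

(3,)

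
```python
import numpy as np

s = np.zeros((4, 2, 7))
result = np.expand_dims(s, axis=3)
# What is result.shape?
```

(4, 2, 7, 1)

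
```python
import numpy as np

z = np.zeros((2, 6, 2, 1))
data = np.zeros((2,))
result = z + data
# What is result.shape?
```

(2, 6, 2, 2)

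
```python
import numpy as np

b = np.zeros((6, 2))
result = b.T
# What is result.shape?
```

(2, 6)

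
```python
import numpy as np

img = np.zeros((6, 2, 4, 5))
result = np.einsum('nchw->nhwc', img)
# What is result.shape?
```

(6, 4, 5, 2)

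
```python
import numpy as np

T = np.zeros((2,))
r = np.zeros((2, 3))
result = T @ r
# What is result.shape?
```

(3,)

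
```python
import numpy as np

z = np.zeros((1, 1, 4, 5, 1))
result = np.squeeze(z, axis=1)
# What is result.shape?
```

(1, 4, 5, 1)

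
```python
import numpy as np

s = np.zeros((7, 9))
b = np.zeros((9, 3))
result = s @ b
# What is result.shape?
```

(7, 3)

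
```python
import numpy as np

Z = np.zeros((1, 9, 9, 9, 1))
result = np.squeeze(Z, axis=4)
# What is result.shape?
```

(1, 9, 9, 9)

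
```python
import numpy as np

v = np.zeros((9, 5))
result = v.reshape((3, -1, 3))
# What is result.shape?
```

(3, 5, 3)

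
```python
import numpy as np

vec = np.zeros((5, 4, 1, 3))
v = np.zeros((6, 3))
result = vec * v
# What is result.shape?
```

(5, 4, 6, 3)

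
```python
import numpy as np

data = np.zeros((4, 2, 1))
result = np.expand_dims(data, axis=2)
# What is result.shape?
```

(4, 2, 1, 1)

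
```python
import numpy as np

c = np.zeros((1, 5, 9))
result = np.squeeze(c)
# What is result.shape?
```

(5, 9)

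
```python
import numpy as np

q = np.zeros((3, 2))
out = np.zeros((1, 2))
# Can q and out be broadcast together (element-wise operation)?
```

Yes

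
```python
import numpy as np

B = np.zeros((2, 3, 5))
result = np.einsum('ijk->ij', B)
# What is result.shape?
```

(2, 3)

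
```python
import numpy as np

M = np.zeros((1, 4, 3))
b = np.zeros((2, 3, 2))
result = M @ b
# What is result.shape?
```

(2, 4, 2)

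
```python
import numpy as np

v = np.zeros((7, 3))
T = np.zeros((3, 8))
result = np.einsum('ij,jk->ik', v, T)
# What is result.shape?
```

(7, 8)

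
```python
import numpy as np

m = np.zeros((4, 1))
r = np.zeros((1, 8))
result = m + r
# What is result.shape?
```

(4, 8)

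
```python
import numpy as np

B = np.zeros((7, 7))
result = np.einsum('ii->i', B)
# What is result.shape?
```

(7,)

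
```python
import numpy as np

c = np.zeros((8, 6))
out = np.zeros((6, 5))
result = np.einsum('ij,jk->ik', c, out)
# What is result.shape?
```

(8, 5)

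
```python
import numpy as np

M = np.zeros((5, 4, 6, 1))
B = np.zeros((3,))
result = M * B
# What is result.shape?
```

(5, 4, 6, 3)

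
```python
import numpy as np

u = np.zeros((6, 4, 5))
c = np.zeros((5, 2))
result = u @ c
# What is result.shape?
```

(6, 4, 2)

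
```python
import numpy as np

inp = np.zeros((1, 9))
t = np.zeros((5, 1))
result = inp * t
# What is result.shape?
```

(5, 9)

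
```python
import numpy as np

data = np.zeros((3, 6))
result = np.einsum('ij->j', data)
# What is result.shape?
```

(6,)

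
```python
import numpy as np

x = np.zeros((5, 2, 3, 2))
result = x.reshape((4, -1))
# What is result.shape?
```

(4, 15)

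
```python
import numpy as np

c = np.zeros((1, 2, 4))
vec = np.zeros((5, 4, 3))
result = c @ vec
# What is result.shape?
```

(5, 2, 3)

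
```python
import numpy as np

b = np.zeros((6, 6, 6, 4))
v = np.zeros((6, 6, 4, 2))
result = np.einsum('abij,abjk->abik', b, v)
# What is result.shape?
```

(6, 6, 6, 2)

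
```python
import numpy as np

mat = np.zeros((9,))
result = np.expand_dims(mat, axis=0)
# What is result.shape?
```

(1, 9)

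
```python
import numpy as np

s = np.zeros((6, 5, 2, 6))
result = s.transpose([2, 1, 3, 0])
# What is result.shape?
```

(2, 5, 6, 6)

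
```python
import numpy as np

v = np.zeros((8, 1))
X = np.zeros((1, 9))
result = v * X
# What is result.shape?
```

(8, 9)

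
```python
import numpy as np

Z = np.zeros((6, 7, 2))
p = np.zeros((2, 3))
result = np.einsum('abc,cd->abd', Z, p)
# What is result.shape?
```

(6, 7, 3)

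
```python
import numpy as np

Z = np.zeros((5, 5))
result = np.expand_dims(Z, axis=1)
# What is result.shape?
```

(5, 1, 5)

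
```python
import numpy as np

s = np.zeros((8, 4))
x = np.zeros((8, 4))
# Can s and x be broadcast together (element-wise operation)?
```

Yes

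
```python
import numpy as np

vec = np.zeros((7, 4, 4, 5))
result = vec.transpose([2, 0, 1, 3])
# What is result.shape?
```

(4, 7, 4, 5)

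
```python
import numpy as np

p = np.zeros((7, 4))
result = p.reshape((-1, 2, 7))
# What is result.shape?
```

(2, 2, 7)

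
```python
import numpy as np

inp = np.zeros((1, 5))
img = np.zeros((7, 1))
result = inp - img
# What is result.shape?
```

(7, 5)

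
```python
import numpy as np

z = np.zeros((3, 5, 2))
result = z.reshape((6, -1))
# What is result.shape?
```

(6, 5)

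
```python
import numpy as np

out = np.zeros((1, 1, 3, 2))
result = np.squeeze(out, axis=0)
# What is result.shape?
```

(1, 3, 2)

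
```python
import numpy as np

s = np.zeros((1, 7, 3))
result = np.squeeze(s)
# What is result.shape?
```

(7, 3)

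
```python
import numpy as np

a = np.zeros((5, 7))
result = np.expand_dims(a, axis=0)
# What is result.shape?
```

(1, 5, 7)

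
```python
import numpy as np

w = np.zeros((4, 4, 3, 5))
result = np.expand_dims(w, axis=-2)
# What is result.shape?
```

(4, 4, 3, 1, 5)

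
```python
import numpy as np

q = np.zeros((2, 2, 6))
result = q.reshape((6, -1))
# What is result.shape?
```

(6, 4)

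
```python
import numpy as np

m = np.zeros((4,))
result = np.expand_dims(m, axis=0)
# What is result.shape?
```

(1, 4)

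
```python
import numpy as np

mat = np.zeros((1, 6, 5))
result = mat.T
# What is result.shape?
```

(5, 6, 1)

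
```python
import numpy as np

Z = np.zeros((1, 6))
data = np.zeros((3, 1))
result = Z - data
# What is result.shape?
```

(3, 6)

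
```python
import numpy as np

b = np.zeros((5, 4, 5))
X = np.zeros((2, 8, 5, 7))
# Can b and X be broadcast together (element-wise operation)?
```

No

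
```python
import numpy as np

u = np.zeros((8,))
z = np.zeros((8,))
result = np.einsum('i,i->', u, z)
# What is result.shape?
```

()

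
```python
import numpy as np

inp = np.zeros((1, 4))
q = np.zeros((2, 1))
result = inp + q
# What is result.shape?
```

(2, 4)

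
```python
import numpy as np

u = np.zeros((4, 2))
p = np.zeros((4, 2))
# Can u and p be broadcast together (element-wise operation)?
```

Yes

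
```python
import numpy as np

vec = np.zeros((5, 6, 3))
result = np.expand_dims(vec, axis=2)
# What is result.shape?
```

(5, 6, 1, 3)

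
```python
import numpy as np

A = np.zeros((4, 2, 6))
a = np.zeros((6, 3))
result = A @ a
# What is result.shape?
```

(4, 2, 3)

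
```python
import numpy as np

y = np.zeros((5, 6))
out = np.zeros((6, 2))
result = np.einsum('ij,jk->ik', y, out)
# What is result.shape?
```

(5, 2)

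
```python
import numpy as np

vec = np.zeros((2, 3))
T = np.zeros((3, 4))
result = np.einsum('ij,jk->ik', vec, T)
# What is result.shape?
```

(2, 4)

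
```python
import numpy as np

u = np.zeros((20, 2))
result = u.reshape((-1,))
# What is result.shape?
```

(40,)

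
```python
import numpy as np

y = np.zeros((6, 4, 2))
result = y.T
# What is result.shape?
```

(2, 4, 6)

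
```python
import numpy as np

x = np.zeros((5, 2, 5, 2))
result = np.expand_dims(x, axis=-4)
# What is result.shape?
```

(5, 1, 2, 5, 2)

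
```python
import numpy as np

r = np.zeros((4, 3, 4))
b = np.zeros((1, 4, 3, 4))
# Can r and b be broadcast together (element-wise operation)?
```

Yes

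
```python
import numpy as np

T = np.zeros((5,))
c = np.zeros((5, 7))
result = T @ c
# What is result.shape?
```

(7,)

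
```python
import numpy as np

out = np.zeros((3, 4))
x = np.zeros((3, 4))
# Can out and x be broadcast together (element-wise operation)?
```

Yes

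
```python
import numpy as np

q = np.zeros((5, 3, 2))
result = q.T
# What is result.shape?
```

(2, 3, 5)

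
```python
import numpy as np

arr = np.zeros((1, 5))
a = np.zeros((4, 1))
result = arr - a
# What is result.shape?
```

(4, 5)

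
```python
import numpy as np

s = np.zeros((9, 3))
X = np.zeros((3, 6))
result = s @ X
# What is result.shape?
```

(9, 6)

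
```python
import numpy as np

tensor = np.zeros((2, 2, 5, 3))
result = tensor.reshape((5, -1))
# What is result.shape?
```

(5, 12)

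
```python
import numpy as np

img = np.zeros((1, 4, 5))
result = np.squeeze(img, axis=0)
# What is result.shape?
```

(4, 5)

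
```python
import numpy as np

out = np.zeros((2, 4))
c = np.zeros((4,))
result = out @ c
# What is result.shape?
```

(2,)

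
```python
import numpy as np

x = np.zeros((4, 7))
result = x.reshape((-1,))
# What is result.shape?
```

(28,)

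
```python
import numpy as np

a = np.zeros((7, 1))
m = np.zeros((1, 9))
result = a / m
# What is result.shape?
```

(7, 9)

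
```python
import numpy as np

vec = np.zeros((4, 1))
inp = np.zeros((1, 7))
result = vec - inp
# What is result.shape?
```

(4, 7)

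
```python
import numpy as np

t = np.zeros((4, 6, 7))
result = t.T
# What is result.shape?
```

(7, 6, 4)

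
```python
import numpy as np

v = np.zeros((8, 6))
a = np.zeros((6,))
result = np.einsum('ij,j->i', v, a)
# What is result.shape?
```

(8,)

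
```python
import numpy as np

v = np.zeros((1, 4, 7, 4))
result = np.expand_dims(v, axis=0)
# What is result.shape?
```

(1, 1, 4, 7, 4)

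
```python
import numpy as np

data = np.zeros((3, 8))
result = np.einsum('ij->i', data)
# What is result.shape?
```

(3,)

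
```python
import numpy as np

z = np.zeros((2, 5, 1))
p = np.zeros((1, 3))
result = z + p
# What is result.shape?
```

(2, 5, 3)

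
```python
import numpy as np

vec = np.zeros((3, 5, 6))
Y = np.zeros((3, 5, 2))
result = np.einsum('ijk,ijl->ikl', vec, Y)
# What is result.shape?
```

(3, 6, 2)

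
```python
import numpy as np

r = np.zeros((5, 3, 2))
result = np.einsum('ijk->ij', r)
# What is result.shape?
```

(5, 3)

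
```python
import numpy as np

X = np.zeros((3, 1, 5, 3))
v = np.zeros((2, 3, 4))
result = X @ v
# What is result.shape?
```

(3, 2, 5, 4)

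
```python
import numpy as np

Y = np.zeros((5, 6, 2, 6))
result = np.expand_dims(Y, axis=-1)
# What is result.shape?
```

(5, 6, 2, 6, 1)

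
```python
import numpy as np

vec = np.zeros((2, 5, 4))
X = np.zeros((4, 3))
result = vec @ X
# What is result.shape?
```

(2, 5, 3)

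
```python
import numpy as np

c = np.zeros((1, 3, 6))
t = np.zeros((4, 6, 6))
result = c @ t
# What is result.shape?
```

(4, 3, 6)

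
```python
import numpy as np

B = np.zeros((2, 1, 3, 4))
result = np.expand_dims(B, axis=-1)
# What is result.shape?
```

(2, 1, 3, 4, 1)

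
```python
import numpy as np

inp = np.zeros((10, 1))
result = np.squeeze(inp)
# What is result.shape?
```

(10,)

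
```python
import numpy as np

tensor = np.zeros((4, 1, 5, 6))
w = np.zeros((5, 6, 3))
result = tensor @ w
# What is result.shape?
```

(4, 5, 5, 3)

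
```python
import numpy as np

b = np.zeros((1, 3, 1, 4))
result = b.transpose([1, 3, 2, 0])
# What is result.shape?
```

(3, 4, 1, 1)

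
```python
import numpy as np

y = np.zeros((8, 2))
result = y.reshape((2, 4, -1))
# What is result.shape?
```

(2, 4, 2)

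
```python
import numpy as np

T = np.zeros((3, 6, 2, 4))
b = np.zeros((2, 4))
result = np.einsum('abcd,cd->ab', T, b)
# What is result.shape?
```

(3, 6)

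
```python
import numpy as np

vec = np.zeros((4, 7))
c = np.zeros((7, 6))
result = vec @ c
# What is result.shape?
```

(4, 6)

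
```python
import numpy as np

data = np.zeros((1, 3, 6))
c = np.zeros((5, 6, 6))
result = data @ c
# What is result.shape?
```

(5, 3, 6)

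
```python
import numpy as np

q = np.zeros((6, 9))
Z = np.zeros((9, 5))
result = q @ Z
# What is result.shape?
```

(6, 5)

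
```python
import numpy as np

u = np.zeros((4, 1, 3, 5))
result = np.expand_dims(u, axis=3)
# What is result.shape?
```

(4, 1, 3, 1, 5)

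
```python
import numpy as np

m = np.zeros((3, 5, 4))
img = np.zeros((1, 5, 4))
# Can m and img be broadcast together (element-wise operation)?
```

Yes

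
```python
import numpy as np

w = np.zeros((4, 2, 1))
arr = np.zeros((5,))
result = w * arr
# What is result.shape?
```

(4, 2, 5)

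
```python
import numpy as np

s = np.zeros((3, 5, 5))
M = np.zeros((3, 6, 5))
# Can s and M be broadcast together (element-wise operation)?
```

No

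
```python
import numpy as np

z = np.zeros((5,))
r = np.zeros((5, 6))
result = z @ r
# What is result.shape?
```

(6,)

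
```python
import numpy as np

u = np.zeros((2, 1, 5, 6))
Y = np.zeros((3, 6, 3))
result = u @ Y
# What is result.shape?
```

(2, 3, 5, 3)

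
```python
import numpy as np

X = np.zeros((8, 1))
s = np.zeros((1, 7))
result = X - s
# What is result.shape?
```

(8, 7)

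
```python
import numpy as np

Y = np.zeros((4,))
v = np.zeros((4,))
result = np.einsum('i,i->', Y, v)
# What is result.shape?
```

()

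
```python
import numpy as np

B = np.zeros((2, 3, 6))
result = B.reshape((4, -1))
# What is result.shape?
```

(4, 9)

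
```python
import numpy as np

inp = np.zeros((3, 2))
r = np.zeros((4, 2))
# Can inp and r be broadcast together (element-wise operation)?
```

No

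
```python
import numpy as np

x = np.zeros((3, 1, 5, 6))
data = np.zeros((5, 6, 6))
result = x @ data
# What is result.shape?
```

(3, 5, 5, 6)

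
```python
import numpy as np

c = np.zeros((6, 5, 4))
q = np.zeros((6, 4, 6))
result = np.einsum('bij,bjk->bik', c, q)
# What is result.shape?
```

(6, 5, 6)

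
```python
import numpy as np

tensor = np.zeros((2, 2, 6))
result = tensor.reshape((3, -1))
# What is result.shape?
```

(3, 8)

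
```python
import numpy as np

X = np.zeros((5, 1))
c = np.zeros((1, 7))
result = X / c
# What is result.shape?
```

(5, 7)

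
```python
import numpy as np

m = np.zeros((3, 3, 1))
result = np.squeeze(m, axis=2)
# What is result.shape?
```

(3, 3)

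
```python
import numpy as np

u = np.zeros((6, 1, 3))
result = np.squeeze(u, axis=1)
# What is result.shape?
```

(6, 3)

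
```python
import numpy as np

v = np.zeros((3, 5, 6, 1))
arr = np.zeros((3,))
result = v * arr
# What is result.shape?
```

(3, 5, 6, 3)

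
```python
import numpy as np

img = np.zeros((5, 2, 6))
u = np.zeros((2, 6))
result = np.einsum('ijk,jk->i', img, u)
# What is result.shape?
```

(5,)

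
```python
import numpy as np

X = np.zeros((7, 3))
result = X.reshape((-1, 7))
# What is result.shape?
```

(3, 7)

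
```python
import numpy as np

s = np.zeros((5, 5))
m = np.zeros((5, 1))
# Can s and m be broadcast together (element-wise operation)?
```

Yes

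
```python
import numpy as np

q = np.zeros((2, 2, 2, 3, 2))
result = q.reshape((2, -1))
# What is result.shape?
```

(2, 24)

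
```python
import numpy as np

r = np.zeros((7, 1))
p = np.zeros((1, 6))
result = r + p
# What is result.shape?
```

(7, 6)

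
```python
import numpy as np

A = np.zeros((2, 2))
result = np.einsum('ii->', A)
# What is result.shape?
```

()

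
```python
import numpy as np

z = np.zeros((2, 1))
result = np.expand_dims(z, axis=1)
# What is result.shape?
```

(2, 1, 1)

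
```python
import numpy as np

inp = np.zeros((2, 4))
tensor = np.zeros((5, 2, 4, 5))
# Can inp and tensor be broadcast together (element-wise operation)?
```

No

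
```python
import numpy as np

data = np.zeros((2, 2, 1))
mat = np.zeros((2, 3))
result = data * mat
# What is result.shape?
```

(2, 2, 3)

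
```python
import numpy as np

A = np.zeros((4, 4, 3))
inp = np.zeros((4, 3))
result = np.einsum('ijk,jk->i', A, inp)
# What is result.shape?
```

(4,)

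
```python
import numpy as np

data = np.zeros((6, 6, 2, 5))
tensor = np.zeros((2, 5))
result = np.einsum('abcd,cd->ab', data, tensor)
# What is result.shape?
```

(6, 6)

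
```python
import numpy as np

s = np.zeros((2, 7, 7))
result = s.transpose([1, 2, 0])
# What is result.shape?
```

(7, 7, 2)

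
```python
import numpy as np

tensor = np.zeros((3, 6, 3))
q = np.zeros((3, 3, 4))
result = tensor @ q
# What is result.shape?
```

(3, 6, 4)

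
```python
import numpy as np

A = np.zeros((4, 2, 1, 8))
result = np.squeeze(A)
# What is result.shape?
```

(4, 2, 8)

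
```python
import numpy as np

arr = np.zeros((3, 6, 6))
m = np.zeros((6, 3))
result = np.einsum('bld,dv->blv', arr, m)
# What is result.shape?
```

(3, 6, 3)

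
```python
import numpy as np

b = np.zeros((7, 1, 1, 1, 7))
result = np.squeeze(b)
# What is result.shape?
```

(7, 7)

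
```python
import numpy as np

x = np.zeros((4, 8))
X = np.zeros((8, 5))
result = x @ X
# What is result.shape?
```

(4, 5)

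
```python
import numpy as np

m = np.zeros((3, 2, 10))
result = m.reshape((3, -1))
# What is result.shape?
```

(3, 20)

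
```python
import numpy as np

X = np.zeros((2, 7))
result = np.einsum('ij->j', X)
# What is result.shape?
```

(7,)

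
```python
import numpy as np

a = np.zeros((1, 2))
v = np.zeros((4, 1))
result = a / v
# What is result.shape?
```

(4, 2)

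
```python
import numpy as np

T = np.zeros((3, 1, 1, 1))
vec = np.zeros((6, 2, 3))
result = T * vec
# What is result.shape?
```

(3, 6, 2, 3)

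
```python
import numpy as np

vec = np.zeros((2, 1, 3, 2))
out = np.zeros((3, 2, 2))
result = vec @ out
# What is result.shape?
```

(2, 3, 3, 2)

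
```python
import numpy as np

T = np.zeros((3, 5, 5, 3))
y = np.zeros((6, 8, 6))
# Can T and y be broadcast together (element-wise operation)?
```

No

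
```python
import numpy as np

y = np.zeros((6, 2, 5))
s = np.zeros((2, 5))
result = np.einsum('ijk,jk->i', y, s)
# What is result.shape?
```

(6,)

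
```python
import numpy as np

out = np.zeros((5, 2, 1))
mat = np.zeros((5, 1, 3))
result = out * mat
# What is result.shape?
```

(5, 2, 3)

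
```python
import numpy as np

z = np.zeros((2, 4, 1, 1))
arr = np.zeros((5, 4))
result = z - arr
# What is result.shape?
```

(2, 4, 5, 4)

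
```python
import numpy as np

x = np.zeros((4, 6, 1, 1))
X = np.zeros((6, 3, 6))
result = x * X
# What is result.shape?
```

(4, 6, 3, 6)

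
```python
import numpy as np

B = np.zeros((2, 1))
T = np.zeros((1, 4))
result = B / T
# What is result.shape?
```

(2, 4)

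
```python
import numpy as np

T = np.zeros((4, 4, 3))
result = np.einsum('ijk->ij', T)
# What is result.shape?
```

(4, 4)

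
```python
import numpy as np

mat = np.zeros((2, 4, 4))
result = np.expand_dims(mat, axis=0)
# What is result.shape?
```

(1, 2, 4, 4)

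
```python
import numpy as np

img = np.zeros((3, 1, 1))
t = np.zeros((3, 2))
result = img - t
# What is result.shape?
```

(3, 3, 2)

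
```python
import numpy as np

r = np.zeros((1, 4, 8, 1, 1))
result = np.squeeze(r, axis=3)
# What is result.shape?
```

(1, 4, 8, 1)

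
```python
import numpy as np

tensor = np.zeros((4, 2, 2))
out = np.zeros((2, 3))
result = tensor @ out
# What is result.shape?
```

(4, 2, 3)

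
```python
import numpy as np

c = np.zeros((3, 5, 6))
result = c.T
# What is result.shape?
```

(6, 5, 3)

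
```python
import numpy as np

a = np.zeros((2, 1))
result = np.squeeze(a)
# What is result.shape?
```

(2,)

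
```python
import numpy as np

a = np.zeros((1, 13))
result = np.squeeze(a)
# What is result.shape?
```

(13,)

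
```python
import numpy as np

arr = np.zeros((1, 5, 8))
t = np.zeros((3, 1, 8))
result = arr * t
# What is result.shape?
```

(3, 5, 8)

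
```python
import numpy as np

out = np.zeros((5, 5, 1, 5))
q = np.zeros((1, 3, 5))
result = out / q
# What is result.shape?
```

(5, 5, 3, 5)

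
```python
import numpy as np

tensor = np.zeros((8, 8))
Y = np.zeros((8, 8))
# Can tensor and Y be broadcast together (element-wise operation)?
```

Yes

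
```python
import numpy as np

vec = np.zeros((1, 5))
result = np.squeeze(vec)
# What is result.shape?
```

(5,)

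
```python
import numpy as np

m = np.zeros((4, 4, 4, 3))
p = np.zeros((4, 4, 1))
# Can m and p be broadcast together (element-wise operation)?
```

Yes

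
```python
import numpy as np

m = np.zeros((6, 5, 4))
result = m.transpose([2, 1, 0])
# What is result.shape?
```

(4, 5, 6)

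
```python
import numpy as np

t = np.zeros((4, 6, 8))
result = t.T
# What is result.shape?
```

(8, 6, 4)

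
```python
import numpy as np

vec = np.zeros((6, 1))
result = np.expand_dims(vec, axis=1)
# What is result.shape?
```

(6, 1, 1)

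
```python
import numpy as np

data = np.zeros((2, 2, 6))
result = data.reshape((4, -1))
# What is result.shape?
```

(4, 6)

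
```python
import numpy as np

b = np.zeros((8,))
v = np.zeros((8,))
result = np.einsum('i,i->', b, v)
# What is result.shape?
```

()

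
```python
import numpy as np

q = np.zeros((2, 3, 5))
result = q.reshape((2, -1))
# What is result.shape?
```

(2, 15)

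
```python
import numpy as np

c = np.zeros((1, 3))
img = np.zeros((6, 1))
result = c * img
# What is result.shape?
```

(6, 3)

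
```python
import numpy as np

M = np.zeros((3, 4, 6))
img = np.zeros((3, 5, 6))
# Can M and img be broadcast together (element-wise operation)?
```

No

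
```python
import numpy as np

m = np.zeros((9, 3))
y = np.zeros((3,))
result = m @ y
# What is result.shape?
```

(9,)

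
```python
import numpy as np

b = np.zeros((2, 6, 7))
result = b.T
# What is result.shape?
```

(7, 6, 2)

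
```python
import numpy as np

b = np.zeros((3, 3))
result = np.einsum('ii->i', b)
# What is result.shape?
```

(3,)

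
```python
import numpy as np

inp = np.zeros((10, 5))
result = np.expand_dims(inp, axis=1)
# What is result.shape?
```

(10, 1, 5)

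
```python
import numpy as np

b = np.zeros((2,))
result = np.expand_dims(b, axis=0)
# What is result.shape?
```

(1, 2)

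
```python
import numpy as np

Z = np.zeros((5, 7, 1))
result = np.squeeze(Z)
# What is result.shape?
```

(5, 7)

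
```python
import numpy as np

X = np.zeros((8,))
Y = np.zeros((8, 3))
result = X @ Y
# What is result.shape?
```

(3,)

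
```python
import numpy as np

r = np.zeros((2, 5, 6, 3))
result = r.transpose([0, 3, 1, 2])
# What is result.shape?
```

(2, 3, 5, 6)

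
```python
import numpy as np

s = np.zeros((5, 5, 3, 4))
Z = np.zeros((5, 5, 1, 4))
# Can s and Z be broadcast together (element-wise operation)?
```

Yes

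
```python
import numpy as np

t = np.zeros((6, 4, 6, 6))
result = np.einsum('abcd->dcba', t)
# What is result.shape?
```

(6, 6, 4, 6)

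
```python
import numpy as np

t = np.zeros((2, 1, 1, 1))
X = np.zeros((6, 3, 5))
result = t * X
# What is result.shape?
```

(2, 6, 3, 5)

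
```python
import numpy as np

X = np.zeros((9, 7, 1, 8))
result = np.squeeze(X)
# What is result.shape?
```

(9, 7, 8)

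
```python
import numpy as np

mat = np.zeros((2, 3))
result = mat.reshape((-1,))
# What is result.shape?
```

(6,)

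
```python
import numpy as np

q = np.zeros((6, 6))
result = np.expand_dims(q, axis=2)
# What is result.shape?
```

(6, 6, 1)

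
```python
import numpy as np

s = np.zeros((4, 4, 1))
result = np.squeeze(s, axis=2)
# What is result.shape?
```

(4, 4)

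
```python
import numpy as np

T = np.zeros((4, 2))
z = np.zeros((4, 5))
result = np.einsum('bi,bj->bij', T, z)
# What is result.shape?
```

(4, 2, 5)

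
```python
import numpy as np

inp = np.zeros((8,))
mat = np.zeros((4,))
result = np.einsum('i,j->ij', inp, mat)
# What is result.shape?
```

(8, 4)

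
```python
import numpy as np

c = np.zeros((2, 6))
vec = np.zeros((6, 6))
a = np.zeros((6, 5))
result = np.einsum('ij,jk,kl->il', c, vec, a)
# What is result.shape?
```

(2, 5)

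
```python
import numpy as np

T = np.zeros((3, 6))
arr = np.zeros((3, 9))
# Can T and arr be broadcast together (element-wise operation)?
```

No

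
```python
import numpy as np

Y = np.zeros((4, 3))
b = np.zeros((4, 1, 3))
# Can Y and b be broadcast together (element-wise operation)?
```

Yes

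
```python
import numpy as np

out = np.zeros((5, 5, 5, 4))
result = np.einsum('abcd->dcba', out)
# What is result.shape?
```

(4, 5, 5, 5)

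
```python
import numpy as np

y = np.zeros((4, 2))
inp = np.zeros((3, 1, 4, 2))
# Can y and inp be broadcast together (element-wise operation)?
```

Yes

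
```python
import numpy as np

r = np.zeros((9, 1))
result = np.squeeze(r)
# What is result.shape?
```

(9,)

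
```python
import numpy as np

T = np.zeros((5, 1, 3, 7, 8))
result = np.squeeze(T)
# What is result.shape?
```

(5, 3, 7, 8)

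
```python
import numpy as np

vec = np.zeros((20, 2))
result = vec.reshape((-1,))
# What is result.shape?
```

(40,)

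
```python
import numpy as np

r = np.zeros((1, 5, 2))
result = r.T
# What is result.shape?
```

(2, 5, 1)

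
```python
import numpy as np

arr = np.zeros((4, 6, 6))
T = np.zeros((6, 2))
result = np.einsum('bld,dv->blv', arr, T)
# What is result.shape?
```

(4, 6, 2)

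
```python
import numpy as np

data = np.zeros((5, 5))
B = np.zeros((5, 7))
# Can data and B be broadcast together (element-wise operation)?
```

No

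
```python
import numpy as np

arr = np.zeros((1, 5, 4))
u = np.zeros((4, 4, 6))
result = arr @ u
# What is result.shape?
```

(4, 5, 6)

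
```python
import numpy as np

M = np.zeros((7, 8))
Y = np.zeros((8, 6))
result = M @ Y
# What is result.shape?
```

(7, 6)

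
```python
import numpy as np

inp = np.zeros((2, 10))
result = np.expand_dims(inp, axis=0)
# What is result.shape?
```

(1, 2, 10)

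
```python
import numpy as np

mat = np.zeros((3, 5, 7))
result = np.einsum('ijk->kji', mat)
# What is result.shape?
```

(7, 5, 3)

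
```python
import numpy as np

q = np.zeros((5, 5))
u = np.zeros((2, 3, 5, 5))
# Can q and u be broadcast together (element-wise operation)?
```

Yes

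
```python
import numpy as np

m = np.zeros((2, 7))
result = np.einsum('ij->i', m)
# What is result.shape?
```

(2,)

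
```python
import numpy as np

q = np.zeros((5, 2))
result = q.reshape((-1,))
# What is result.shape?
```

(10,)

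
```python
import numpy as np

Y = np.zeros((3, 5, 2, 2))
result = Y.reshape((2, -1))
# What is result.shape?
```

(2, 30)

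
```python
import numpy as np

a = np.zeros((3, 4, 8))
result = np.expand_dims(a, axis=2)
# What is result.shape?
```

(3, 4, 1, 8)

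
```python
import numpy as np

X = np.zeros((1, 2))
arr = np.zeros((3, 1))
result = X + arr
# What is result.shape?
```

(3, 2)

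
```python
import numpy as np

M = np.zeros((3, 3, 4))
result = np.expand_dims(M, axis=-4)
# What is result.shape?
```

(1, 3, 3, 4)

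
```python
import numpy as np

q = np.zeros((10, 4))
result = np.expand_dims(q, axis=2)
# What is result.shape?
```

(10, 4, 1)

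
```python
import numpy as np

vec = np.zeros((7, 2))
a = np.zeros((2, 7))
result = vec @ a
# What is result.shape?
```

(7, 7)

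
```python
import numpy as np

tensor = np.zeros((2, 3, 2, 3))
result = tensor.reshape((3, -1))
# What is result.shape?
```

(3, 12)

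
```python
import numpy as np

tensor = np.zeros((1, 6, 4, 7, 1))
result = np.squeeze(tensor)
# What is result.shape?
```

(6, 4, 7)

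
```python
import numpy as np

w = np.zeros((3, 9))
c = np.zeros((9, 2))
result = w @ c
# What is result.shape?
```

(3, 2)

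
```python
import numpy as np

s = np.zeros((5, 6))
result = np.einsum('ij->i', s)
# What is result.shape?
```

(5,)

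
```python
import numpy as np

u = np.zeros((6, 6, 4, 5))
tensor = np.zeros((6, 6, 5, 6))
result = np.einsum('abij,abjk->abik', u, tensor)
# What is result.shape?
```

(6, 6, 4, 6)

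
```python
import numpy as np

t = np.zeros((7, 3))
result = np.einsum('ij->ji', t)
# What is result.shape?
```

(3, 7)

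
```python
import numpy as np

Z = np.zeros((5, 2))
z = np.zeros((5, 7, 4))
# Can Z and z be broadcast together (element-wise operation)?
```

No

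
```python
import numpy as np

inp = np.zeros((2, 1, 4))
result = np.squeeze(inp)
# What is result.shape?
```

(2, 4)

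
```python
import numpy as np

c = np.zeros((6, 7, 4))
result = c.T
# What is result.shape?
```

(4, 7, 6)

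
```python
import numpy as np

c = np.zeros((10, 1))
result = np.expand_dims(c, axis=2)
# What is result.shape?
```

(10, 1, 1)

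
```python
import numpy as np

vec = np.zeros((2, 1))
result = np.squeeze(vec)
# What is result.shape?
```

(2,)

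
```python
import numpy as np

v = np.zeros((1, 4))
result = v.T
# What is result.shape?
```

(4, 1)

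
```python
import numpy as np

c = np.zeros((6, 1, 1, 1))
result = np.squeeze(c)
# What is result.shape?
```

(6,)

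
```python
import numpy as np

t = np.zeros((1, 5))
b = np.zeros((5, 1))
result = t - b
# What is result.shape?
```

(5, 5)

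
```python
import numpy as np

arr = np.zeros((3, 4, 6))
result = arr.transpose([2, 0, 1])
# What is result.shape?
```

(6, 3, 4)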